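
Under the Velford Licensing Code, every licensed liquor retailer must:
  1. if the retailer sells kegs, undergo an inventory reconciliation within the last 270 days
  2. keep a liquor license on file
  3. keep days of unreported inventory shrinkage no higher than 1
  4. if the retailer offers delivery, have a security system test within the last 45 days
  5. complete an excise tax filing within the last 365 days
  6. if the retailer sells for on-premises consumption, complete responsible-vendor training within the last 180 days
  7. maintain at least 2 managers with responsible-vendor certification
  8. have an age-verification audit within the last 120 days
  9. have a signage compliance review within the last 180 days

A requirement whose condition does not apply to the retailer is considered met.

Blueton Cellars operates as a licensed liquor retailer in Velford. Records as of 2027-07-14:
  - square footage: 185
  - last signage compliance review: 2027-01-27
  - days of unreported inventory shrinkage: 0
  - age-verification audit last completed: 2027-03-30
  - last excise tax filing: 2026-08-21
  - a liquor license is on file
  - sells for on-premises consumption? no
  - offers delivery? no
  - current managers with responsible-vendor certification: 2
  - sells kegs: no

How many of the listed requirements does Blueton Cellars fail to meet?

1. condition 'sells kegs' does not hold → requirement n/a → met
2. liquor license present → met
3. days of unreported inventory shrinkage 0 ≤ 1 → met
4. condition 'offers delivery' does not hold → requirement n/a → met
5. excise tax filing 327 days ago vs limit 365 → met
6. condition 'sells for on-premises consumption' does not hold → requirement n/a → met
7. managers with responsible-vendor certification 2 ≥ 2 → met
8. age-verification audit 106 days ago vs limit 120 → met
9. signage compliance review 168 days ago vs limit 180 → met
Not met: 0 of 9

0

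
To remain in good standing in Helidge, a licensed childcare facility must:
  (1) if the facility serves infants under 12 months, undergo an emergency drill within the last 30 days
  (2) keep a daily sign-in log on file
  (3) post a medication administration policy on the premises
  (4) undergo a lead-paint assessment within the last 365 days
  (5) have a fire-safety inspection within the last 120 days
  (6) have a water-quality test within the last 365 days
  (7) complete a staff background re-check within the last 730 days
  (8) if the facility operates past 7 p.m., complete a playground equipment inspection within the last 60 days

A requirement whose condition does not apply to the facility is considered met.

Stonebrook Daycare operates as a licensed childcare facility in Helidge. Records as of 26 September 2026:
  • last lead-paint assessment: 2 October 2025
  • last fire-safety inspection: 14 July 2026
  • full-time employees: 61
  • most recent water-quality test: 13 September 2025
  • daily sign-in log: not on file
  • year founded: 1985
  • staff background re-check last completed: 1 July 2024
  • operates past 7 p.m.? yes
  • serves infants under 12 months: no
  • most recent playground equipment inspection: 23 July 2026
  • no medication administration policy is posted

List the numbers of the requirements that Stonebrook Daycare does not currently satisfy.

2, 3, 6, 7, 8

1. condition 'serves infants under 12 months' does not hold → requirement n/a → met
2. daily sign-in log absent → not met
3. medication administration policy absent → not met
4. lead-paint assessment 359 days ago vs limit 365 → met
5. fire-safety inspection 74 days ago vs limit 120 → met
6. water-quality test 378 days ago vs limit 365 → not met
7. staff background re-check 817 days ago vs limit 730 → not met
8. condition 'operates past 7 p.m.' holds; playground equipment inspection 65 days ago vs limit 60 → not met
Not met: 2, 3, 6, 7, 8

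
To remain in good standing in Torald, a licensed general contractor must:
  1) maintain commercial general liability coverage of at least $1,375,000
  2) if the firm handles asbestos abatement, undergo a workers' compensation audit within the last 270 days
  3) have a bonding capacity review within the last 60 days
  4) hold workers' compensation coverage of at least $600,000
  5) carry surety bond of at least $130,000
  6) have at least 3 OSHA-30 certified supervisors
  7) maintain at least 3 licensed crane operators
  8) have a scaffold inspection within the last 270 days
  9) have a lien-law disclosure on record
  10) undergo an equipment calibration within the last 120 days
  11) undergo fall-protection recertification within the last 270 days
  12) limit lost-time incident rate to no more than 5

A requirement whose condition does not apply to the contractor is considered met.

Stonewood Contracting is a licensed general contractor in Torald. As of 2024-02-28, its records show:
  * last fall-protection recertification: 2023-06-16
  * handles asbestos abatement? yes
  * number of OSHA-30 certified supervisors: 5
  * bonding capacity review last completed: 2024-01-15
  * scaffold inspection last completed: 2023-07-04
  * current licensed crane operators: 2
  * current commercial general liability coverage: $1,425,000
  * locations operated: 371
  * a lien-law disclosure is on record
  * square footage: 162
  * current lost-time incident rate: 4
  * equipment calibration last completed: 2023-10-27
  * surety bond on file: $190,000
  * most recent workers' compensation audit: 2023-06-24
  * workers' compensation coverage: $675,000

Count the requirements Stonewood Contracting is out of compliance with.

2

1. commercial general liability coverage $1,425,000 ≥ $1,375,000 → met
2. condition 'handles asbestos abatement' holds; workers' compensation audit 249 days ago vs limit 270 → met
3. bonding capacity review 44 days ago vs limit 60 → met
4. workers' compensation coverage $675,000 ≥ $600,000 → met
5. surety bond $190,000 ≥ $130,000 → met
6. OSHA-30 certified supervisors 5 ≥ 3 → met
7. licensed crane operators 2 < 3 → not met
8. scaffold inspection 239 days ago vs limit 270 → met
9. lien-law disclosure present → met
10. equipment calibration 124 days ago vs limit 120 → not met
11. fall-protection recertification 257 days ago vs limit 270 → met
12. lost-time incident rate 4 ≤ 5 → met
Not met: 2 of 12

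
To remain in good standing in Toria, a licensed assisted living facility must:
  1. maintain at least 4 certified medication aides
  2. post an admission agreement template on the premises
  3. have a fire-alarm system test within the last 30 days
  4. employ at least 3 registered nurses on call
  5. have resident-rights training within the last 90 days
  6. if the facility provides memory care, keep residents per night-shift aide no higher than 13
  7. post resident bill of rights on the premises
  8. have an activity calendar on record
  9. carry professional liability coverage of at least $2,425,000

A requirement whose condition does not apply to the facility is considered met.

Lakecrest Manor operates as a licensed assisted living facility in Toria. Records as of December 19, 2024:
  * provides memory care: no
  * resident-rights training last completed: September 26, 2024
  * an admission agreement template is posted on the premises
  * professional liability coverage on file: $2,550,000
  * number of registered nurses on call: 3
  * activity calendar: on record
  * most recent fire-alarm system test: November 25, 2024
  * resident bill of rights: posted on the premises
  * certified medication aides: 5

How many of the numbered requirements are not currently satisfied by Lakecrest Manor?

0

1. certified medication aides 5 ≥ 4 → met
2. admission agreement template present → met
3. fire-alarm system test 24 days ago vs limit 30 → met
4. registered nurses on call 3 ≥ 3 → met
5. resident-rights training 84 days ago vs limit 90 → met
6. condition 'provides memory care' does not hold → requirement n/a → met
7. resident bill of rights present → met
8. activity calendar present → met
9. professional liability coverage $2,550,000 ≥ $2,425,000 → met
Not met: 0 of 9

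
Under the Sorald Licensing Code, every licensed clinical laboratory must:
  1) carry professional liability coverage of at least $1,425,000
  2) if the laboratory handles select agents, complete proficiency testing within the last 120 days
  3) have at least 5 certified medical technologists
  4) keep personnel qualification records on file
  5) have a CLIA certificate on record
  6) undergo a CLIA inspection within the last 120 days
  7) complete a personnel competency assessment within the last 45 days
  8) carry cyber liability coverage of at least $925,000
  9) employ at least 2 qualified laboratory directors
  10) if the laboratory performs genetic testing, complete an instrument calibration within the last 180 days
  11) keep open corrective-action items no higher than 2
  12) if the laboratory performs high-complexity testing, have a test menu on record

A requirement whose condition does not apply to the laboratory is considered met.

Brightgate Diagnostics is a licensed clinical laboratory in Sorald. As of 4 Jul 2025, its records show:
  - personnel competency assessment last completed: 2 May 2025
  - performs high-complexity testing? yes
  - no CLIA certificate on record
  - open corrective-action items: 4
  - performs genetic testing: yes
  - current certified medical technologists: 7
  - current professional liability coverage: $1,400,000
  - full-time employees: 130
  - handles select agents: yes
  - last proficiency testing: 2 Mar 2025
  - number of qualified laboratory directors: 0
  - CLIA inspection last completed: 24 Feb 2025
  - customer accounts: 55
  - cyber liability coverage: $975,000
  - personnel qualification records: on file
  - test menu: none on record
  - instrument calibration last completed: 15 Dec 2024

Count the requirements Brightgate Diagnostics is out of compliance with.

9

1. professional liability coverage $1,400,000 < $1,425,000 → not met
2. condition 'handles select agents' holds; proficiency testing 124 days ago vs limit 120 → not met
3. certified medical technologists 7 ≥ 5 → met
4. personnel qualification records present → met
5. CLIA certificate absent → not met
6. CLIA inspection 130 days ago vs limit 120 → not met
7. personnel competency assessment 63 days ago vs limit 45 → not met
8. cyber liability coverage $975,000 ≥ $925,000 → met
9. qualified laboratory directors 0 < 2 → not met
10. condition 'performs genetic testing' holds; instrument calibration 201 days ago vs limit 180 → not met
11. open corrective-action items 4 > 2 → not met
12. condition 'performs high-complexity testing' holds; test menu absent → not met
Not met: 9 of 12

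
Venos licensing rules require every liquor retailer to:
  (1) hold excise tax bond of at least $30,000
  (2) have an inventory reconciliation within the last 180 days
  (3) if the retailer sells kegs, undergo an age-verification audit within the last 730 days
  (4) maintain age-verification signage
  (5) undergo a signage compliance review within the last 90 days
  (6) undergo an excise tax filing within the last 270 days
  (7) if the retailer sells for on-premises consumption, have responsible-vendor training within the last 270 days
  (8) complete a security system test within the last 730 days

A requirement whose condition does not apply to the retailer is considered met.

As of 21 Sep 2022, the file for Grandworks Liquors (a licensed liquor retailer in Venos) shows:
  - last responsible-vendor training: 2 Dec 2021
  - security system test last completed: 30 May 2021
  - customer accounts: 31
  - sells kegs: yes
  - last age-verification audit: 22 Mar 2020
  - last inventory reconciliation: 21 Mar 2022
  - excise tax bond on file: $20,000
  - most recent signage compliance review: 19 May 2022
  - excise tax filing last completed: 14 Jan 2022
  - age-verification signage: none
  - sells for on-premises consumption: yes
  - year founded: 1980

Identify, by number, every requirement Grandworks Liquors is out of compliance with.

1. excise tax bond $20,000 < $30,000 → not met
2. inventory reconciliation 184 days ago vs limit 180 → not met
3. condition 'sells kegs' holds; age-verification audit 913 days ago vs limit 730 → not met
4. age-verification signage absent → not met
5. signage compliance review 125 days ago vs limit 90 → not met
6. excise tax filing 250 days ago vs limit 270 → met
7. condition 'sells for on-premises consumption' holds; responsible-vendor training 293 days ago vs limit 270 → not met
8. security system test 479 days ago vs limit 730 → met
Not met: 1, 2, 3, 4, 5, 7

1, 2, 3, 4, 5, 7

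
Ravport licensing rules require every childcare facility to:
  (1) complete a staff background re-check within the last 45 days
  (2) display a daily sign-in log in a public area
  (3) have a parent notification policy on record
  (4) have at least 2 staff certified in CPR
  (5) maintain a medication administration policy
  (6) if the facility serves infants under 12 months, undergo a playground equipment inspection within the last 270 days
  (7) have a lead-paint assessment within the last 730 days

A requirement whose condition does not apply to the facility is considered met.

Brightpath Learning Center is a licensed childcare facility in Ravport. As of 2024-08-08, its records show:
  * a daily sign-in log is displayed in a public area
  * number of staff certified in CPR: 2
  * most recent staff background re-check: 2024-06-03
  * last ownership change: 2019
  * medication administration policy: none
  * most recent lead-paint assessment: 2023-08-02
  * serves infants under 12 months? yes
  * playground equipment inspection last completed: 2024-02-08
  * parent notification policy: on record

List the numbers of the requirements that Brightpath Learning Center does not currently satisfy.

1, 5

1. staff background re-check 66 days ago vs limit 45 → not met
2. daily sign-in log present → met
3. parent notification policy present → met
4. staff certified in CPR 2 ≥ 2 → met
5. medication administration policy absent → not met
6. condition 'serves infants under 12 months' holds; playground equipment inspection 182 days ago vs limit 270 → met
7. lead-paint assessment 372 days ago vs limit 730 → met
Not met: 1, 5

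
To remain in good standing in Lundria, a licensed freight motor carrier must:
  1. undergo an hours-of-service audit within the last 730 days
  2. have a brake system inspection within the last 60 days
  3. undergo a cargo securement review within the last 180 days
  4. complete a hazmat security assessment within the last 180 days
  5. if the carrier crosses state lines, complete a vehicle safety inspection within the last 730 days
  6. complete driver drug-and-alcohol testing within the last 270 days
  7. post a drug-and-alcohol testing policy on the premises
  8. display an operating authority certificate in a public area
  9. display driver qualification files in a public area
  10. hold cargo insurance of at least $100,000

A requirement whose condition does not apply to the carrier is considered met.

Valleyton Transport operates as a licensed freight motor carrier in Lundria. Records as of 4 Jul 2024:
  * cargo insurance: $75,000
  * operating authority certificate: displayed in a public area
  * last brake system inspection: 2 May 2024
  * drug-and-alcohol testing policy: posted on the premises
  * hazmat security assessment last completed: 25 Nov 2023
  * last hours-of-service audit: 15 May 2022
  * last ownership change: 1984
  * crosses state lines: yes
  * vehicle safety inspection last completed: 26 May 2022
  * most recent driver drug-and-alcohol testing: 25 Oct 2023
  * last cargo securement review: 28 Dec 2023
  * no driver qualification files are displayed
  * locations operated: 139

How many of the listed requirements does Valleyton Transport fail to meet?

1. hours-of-service audit 781 days ago vs limit 730 → not met
2. brake system inspection 63 days ago vs limit 60 → not met
3. cargo securement review 189 days ago vs limit 180 → not met
4. hazmat security assessment 222 days ago vs limit 180 → not met
5. condition 'crosses state lines' holds; vehicle safety inspection 770 days ago vs limit 730 → not met
6. driver drug-and-alcohol testing 253 days ago vs limit 270 → met
7. drug-and-alcohol testing policy present → met
8. operating authority certificate present → met
9. driver qualification files absent → not met
10. cargo insurance $75,000 < $100,000 → not met
Not met: 7 of 10

7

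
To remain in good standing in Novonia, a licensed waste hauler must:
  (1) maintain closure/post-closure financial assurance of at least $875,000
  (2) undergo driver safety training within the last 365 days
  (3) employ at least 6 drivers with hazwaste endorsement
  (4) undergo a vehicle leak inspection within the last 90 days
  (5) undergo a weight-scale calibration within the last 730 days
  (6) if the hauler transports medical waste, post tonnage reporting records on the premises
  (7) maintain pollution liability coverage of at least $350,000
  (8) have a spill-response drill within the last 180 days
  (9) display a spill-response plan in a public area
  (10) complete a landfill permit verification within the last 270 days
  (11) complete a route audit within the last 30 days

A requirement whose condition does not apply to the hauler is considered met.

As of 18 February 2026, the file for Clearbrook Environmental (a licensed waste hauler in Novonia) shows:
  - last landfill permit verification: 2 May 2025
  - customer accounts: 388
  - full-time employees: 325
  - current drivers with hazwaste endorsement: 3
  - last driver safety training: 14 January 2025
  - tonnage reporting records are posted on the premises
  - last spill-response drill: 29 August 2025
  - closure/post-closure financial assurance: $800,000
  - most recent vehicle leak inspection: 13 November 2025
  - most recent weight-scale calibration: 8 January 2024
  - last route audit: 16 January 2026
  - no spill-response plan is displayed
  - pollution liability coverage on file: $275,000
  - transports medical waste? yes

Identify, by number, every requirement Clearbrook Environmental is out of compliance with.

1, 2, 3, 4, 5, 7, 9, 10, 11

1. closure/post-closure financial assurance $800,000 < $875,000 → not met
2. driver safety training 400 days ago vs limit 365 → not met
3. drivers with hazwaste endorsement 3 < 6 → not met
4. vehicle leak inspection 97 days ago vs limit 90 → not met
5. weight-scale calibration 772 days ago vs limit 730 → not met
6. condition 'transports medical waste' holds; tonnage reporting records present → met
7. pollution liability coverage $275,000 < $350,000 → not met
8. spill-response drill 173 days ago vs limit 180 → met
9. spill-response plan absent → not met
10. landfill permit verification 292 days ago vs limit 270 → not met
11. route audit 33 days ago vs limit 30 → not met
Not met: 1, 2, 3, 4, 5, 7, 9, 10, 11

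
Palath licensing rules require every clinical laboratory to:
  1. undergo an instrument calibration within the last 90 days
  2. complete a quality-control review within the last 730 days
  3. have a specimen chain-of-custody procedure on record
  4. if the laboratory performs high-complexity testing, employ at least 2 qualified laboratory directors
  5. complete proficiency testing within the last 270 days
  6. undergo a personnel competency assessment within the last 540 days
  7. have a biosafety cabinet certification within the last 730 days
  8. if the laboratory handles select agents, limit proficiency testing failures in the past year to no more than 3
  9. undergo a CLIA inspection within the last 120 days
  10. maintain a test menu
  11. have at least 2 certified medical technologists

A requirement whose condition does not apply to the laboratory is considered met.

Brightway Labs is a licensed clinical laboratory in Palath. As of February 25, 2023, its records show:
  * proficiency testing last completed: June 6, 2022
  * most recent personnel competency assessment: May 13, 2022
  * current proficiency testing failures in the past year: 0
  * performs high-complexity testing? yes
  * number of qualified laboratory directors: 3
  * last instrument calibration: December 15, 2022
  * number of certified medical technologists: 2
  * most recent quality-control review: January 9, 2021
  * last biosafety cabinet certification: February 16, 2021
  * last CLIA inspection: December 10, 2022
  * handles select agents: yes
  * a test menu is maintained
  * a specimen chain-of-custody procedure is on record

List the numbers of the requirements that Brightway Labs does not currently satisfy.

1. instrument calibration 72 days ago vs limit 90 → met
2. quality-control review 777 days ago vs limit 730 → not met
3. specimen chain-of-custody procedure present → met
4. condition 'performs high-complexity testing' holds; qualified laboratory directors 3 ≥ 2 → met
5. proficiency testing 264 days ago vs limit 270 → met
6. personnel competency assessment 288 days ago vs limit 540 → met
7. biosafety cabinet certification 739 days ago vs limit 730 → not met
8. condition 'handles select agents' holds; proficiency testing failures in the past year 0 ≤ 3 → met
9. CLIA inspection 77 days ago vs limit 120 → met
10. test menu present → met
11. certified medical technologists 2 ≥ 2 → met
Not met: 2, 7

2, 7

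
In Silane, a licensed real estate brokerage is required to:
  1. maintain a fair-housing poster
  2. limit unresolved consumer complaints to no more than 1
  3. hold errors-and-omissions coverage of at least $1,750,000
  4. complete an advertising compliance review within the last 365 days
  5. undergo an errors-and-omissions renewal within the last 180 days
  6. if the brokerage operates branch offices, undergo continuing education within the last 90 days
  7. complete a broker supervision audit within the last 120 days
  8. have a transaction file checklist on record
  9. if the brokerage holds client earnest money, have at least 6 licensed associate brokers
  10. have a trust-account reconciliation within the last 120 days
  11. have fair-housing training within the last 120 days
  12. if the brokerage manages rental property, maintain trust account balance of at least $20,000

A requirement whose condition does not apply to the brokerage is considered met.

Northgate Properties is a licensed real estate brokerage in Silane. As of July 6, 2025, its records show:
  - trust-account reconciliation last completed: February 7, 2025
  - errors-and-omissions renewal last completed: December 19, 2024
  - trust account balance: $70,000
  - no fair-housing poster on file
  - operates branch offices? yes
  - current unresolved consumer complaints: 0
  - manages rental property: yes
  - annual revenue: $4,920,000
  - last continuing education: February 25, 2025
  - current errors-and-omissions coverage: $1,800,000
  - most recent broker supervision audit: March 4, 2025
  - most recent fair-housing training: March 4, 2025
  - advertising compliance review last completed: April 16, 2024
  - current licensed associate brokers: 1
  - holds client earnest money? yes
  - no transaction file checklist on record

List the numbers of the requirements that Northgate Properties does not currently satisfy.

1. fair-housing poster absent → not met
2. unresolved consumer complaints 0 ≤ 1 → met
3. errors-and-omissions coverage $1,800,000 ≥ $1,750,000 → met
4. advertising compliance review 446 days ago vs limit 365 → not met
5. errors-and-omissions renewal 199 days ago vs limit 180 → not met
6. condition 'operates branch offices' holds; continuing education 131 days ago vs limit 90 → not met
7. broker supervision audit 124 days ago vs limit 120 → not met
8. transaction file checklist absent → not met
9. condition 'holds client earnest money' holds; licensed associate brokers 1 < 6 → not met
10. trust-account reconciliation 149 days ago vs limit 120 → not met
11. fair-housing training 124 days ago vs limit 120 → not met
12. condition 'manages rental property' holds; trust account balance $70,000 ≥ $20,000 → met
Not met: 1, 4, 5, 6, 7, 8, 9, 10, 11

1, 4, 5, 6, 7, 8, 9, 10, 11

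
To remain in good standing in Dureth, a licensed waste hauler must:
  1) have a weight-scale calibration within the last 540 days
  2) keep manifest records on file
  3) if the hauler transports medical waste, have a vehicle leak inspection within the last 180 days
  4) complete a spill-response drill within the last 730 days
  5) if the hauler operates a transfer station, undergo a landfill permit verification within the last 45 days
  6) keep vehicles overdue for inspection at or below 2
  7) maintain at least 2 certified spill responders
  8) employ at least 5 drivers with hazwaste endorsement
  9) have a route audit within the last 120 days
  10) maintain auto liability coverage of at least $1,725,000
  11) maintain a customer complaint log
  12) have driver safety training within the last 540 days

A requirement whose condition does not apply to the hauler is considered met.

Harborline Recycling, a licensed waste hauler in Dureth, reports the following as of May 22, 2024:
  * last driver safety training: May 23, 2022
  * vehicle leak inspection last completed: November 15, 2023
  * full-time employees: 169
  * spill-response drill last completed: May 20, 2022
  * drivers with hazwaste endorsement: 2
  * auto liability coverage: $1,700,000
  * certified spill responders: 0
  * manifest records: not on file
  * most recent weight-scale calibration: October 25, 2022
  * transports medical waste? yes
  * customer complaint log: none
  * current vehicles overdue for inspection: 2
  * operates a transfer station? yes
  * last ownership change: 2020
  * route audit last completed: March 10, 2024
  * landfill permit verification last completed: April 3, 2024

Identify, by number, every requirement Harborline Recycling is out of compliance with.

1. weight-scale calibration 575 days ago vs limit 540 → not met
2. manifest records absent → not met
3. condition 'transports medical waste' holds; vehicle leak inspection 189 days ago vs limit 180 → not met
4. spill-response drill 733 days ago vs limit 730 → not met
5. condition 'operates a transfer station' holds; landfill permit verification 49 days ago vs limit 45 → not met
6. vehicles overdue for inspection 2 ≤ 2 → met
7. certified spill responders 0 < 2 → not met
8. drivers with hazwaste endorsement 2 < 5 → not met
9. route audit 73 days ago vs limit 120 → met
10. auto liability coverage $1,700,000 < $1,725,000 → not met
11. customer complaint log absent → not met
12. driver safety training 730 days ago vs limit 540 → not met
Not met: 1, 2, 3, 4, 5, 7, 8, 10, 11, 12

1, 2, 3, 4, 5, 7, 8, 10, 11, 12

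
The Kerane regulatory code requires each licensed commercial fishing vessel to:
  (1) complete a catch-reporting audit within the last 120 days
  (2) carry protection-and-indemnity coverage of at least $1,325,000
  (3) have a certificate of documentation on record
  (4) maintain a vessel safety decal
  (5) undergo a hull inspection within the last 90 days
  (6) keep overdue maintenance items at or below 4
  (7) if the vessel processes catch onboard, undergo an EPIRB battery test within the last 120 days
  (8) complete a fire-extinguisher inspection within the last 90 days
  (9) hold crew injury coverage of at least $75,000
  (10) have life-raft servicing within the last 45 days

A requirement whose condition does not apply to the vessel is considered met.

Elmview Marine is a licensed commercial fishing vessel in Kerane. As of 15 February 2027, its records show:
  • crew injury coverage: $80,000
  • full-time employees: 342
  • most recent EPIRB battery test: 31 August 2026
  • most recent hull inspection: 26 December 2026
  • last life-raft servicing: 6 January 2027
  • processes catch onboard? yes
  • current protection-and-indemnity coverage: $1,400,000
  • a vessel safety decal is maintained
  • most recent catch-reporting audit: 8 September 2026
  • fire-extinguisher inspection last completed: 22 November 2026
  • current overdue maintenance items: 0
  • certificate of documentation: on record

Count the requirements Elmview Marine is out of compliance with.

2

1. catch-reporting audit 160 days ago vs limit 120 → not met
2. protection-and-indemnity coverage $1,400,000 ≥ $1,325,000 → met
3. certificate of documentation present → met
4. vessel safety decal present → met
5. hull inspection 51 days ago vs limit 90 → met
6. overdue maintenance items 0 ≤ 4 → met
7. condition 'processes catch onboard' holds; EPIRB battery test 168 days ago vs limit 120 → not met
8. fire-extinguisher inspection 85 days ago vs limit 90 → met
9. crew injury coverage $80,000 ≥ $75,000 → met
10. life-raft servicing 40 days ago vs limit 45 → met
Not met: 2 of 10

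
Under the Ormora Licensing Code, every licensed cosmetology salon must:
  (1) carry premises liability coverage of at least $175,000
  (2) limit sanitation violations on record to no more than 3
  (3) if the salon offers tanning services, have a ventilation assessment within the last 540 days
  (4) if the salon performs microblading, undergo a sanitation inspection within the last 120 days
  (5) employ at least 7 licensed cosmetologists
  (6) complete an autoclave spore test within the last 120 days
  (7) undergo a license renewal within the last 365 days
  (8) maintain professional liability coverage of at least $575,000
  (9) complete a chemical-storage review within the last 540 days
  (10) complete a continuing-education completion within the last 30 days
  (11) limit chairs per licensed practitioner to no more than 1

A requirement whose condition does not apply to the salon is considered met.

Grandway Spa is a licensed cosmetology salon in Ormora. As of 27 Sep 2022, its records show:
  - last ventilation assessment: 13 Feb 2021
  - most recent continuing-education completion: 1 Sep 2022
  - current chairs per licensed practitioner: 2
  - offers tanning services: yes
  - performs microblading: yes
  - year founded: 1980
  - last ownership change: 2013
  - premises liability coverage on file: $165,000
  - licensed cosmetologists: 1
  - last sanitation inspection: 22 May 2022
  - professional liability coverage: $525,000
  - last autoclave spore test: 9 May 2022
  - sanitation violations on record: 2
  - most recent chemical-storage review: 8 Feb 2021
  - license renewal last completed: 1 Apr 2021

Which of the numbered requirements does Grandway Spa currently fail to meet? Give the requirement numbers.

1. premises liability coverage $165,000 < $175,000 → not met
2. sanitation violations on record 2 ≤ 3 → met
3. condition 'offers tanning services' holds; ventilation assessment 591 days ago vs limit 540 → not met
4. condition 'performs microblading' holds; sanitation inspection 128 days ago vs limit 120 → not met
5. licensed cosmetologists 1 < 7 → not met
6. autoclave spore test 141 days ago vs limit 120 → not met
7. license renewal 544 days ago vs limit 365 → not met
8. professional liability coverage $525,000 < $575,000 → not met
9. chemical-storage review 596 days ago vs limit 540 → not met
10. continuing-education completion 26 days ago vs limit 30 → met
11. chairs per licensed practitioner 2 > 1 → not met
Not met: 1, 3, 4, 5, 6, 7, 8, 9, 11

1, 3, 4, 5, 6, 7, 8, 9, 11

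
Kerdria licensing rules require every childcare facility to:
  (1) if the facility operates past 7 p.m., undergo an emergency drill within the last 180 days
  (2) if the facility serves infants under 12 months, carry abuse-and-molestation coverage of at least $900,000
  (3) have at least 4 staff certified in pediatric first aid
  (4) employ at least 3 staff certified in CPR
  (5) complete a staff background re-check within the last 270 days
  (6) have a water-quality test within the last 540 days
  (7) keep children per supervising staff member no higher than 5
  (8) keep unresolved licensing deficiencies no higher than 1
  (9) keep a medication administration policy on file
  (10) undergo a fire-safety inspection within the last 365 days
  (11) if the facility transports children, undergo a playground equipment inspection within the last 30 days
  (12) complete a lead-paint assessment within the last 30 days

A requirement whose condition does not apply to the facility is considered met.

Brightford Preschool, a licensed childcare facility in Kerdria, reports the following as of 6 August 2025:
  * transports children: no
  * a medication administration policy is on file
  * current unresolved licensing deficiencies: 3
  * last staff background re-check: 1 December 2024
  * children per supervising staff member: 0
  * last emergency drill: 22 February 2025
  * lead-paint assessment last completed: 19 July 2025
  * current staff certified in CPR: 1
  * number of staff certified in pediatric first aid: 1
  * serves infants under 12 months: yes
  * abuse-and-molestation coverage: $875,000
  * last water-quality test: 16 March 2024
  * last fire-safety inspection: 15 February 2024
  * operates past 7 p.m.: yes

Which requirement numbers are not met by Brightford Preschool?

1. condition 'operates past 7 p.m.' holds; emergency drill 165 days ago vs limit 180 → met
2. condition 'serves infants under 12 months' holds; abuse-and-molestation coverage $875,000 < $900,000 → not met
3. staff certified in pediatric first aid 1 < 4 → not met
4. staff certified in CPR 1 < 3 → not met
5. staff background re-check 248 days ago vs limit 270 → met
6. water-quality test 508 days ago vs limit 540 → met
7. children per supervising staff member 0 ≤ 5 → met
8. unresolved licensing deficiencies 3 > 1 → not met
9. medication administration policy present → met
10. fire-safety inspection 538 days ago vs limit 365 → not met
11. condition 'transports children' does not hold → requirement n/a → met
12. lead-paint assessment 18 days ago vs limit 30 → met
Not met: 2, 3, 4, 8, 10

2, 3, 4, 8, 10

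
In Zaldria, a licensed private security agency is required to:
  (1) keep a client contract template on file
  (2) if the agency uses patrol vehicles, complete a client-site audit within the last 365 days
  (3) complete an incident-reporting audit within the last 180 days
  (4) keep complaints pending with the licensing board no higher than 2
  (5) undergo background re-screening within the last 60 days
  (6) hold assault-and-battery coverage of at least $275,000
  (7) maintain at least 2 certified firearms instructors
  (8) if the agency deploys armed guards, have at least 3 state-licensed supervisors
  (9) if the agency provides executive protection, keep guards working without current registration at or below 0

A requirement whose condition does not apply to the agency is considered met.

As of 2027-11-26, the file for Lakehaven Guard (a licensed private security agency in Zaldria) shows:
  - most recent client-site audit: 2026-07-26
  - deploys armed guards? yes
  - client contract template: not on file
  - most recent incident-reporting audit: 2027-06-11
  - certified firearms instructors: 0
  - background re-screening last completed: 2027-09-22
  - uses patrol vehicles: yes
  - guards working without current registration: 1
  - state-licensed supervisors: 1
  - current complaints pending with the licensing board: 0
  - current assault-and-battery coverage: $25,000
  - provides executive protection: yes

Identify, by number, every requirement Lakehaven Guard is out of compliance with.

1. client contract template absent → not met
2. condition 'uses patrol vehicles' holds; client-site audit 488 days ago vs limit 365 → not met
3. incident-reporting audit 168 days ago vs limit 180 → met
4. complaints pending with the licensing board 0 ≤ 2 → met
5. background re-screening 65 days ago vs limit 60 → not met
6. assault-and-battery coverage $25,000 < $275,000 → not met
7. certified firearms instructors 0 < 2 → not met
8. condition 'deploys armed guards' holds; state-licensed supervisors 1 < 3 → not met
9. condition 'provides executive protection' holds; guards working without current registration 1 > 0 → not met
Not met: 1, 2, 5, 6, 7, 8, 9

1, 2, 5, 6, 7, 8, 9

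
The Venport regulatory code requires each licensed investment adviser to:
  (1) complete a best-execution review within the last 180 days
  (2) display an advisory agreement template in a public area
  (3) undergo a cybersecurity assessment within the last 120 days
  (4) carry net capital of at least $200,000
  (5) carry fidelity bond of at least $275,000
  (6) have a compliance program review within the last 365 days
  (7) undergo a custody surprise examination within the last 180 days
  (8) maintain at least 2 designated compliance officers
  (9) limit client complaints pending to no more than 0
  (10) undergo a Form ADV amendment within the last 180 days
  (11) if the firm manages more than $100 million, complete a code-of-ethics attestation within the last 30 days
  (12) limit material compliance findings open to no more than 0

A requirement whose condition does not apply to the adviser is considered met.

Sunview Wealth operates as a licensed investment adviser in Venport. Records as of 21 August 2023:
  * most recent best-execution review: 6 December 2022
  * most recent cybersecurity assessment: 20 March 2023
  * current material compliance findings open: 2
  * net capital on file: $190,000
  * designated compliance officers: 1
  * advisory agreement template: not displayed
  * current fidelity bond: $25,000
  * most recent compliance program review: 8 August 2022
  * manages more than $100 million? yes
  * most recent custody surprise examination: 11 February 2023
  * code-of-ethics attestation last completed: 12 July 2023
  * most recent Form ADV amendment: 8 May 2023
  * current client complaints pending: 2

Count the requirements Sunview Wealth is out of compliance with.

1. best-execution review 258 days ago vs limit 180 → not met
2. advisory agreement template absent → not met
3. cybersecurity assessment 154 days ago vs limit 120 → not met
4. net capital $190,000 < $200,000 → not met
5. fidelity bond $25,000 < $275,000 → not met
6. compliance program review 378 days ago vs limit 365 → not met
7. custody surprise examination 191 days ago vs limit 180 → not met
8. designated compliance officers 1 < 2 → not met
9. client complaints pending 2 > 0 → not met
10. Form ADV amendment 105 days ago vs limit 180 → met
11. condition 'manages more than $100 million' holds; code-of-ethics attestation 40 days ago vs limit 30 → not met
12. material compliance findings open 2 > 0 → not met
Not met: 11 of 12

11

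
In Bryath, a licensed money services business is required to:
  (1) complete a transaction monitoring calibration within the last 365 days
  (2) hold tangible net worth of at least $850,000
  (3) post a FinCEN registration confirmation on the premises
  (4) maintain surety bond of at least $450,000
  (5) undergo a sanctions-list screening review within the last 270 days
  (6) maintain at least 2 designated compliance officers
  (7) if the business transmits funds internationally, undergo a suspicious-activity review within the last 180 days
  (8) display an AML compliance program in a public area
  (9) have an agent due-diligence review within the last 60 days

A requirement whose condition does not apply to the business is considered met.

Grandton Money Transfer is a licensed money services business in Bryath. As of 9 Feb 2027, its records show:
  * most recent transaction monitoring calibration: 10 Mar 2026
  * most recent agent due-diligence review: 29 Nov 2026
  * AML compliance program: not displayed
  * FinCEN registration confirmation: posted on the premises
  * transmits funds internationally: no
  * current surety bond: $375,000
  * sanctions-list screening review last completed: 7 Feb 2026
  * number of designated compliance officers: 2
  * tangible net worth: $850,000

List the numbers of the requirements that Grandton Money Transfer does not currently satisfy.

4, 5, 8, 9

1. transaction monitoring calibration 336 days ago vs limit 365 → met
2. tangible net worth $850,000 ≥ $850,000 → met
3. FinCEN registration confirmation present → met
4. surety bond $375,000 < $450,000 → not met
5. sanctions-list screening review 367 days ago vs limit 270 → not met
6. designated compliance officers 2 ≥ 2 → met
7. condition 'transmits funds internationally' does not hold → requirement n/a → met
8. AML compliance program absent → not met
9. agent due-diligence review 72 days ago vs limit 60 → not met
Not met: 4, 5, 8, 9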